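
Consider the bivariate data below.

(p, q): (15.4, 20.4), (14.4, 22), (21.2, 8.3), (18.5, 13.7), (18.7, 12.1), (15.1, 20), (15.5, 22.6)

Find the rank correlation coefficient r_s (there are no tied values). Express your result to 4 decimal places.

-0.7500

Rank p: 3, 1, 7, 5, 6, 2, 4
Rank q: 5, 6, 1, 3, 2, 4, 7
d = rank(p) − rank(q): -2, -5, 6, 2, 4, -2, -3; Σd² = 98
ρ = 1 − 6Σd² / [n(n²−1)] = 1 − 6×98 / (7×48) = 1 − 588/336 ≈ -0.7500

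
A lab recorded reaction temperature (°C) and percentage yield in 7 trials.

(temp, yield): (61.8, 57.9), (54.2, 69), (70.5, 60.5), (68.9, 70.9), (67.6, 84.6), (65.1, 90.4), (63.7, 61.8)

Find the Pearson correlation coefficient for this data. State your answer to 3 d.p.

n = 7, Σx = 451.8, Σy = 495.1, Σx² = 29339.8, Σy² = 35949.03, Σxy = 32008.94
nΣxy − ΣxΣy = 224062.58 − 223686.18 = 376.4
nΣx² − (Σx)² = 205378.6 − 204123.24 = 1255.36; nΣy² − (Σy)² = 251643.21 − 245124.01 = 6519.2
r = 376.4 / √(1255.36 × 6519.2) = 376.4 / 2860.7591 ≈ 0.132

0.132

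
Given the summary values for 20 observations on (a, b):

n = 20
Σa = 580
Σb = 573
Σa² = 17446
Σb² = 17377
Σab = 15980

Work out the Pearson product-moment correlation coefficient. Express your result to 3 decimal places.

-0.821

r = (nΣab − ΣaΣb) / √[(nΣa² − (Σa)²)(nΣb² − (Σb)²)]
Numerator: 20×15980 − 580×573 = -12740
Denominator: √[(348920 − 336400)(347540 − 328329)] = √[12520 × 19211] = 15508.7627
r = -12740 / 15508.7627 ≈ -0.821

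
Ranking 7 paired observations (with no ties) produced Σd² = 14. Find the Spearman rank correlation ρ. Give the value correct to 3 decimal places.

ρ = 1 − 6Σd² / [n(n²−1)] = 1 − 6×14 / (7×48)
  = 1 − 84/336 = 1 − 0.2500 ≈ 0.750

0.750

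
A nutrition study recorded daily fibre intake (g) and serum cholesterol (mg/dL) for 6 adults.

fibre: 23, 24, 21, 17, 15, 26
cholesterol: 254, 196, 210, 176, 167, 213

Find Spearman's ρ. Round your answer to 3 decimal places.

Rank fibre: 4, 5, 3, 2, 1, 6
Rank cholesterol: 6, 3, 4, 2, 1, 5
d = rank(fibre) − rank(cholesterol): -2, 2, -1, 0, 0, 1; Σd² = 10
ρ = 1 − 6Σd² / [n(n²−1)] = 1 − 6×10 / (6×35) = 1 − 60/210 ≈ 0.714

0.714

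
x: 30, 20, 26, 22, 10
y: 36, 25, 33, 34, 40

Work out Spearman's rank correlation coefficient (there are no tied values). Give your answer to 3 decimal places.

-0.100

Rank x: 5, 2, 4, 3, 1
Rank y: 4, 1, 2, 3, 5
d = rank(x) − rank(y): 1, 1, 2, 0, -4; Σd² = 22
ρ = 1 − 6Σd² / [n(n²−1)] = 1 − 6×22 / (5×24) = 1 − 132/120 ≈ -0.100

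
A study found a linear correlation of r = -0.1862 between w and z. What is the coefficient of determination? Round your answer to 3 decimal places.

r² = (-0.1862)² = 0.035

0.035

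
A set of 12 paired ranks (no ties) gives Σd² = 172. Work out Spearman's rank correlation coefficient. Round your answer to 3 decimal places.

0.399

ρ = 1 − 6Σd² / [n(n²−1)] = 1 − 6×172 / (12×143)
  = 1 − 1032/1716 = 1 − 0.6014 ≈ 0.399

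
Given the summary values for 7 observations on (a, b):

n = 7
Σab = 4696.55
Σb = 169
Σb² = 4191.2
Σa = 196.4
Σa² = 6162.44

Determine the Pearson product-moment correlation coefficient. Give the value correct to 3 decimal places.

r = (nΣab − ΣaΣb) / √[(nΣa² − (Σa)²)(nΣb² − (Σb)²)]
Numerator: 7×4696.55 − 196.4×169 = -315.75
Denominator: √[(43137.08 − 38572.96)(29338.4 − 28561)] = √[4564.12 × 777.4] = 1883.6525
r = -315.75 / 1883.6525 ≈ -0.168

-0.168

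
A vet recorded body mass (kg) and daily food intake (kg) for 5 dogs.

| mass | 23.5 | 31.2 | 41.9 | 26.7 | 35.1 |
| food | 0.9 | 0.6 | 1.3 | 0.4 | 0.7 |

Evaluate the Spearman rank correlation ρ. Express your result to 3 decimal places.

Rank mass: 1, 3, 5, 2, 4
Rank food: 4, 2, 5, 1, 3
d = rank(mass) − rank(food): -3, 1, 0, 1, 1; Σd² = 12
ρ = 1 − 6Σd² / [n(n²−1)] = 1 − 6×12 / (5×24) = 1 − 72/120 ≈ 0.400

0.400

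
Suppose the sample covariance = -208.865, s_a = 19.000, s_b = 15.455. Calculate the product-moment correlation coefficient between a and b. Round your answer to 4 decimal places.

r = Cov(a,b) / (s_a · s_b) = -208.865 / (19.000 × 15.455)
  = -208.865 / 293.6450 ≈ -0.7113

-0.7113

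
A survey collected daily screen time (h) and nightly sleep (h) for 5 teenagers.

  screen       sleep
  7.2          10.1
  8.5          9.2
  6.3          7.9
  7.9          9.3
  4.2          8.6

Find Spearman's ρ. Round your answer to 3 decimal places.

0.500

Rank screen: 3, 5, 2, 4, 1
Rank sleep: 5, 3, 1, 4, 2
d = rank(screen) − rank(sleep): -2, 2, 1, 0, -1; Σd² = 10
ρ = 1 − 6Σd² / [n(n²−1)] = 1 − 6×10 / (5×24) = 1 − 60/120 ≈ 0.500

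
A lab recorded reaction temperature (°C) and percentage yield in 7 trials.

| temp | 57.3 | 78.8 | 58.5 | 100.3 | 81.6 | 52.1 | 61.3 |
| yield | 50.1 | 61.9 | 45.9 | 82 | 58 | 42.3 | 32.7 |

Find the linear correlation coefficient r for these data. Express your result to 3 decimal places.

0.900

n = 7, Σx = 489.9, Σy = 372.9, Σx² = 36105.73, Σy² = 21395.01, Σxy = 27599.34
nΣxy − ΣxΣy = 193195.38 − 182683.71 = 10511.67
nΣx² − (Σx)² = 252740.11 − 240002.01 = 12738.1; nΣy² − (Σy)² = 149765.07 − 139054.41 = 10710.66
r = 10511.67 / √(12738.1 × 10710.66) = 10511.67 / 11680.4734 ≈ 0.900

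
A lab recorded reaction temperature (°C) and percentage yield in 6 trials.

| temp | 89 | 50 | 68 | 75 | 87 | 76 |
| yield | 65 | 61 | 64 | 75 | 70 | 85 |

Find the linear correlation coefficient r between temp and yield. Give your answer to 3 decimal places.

n = 6, Σx = 445, Σy = 420, Σx² = 34015, Σy² = 29792, Σxy = 31362
nΣxy − ΣxΣy = 188172 − 186900 = 1272
nΣx² − (Σx)² = 204090 − 198025 = 6065; nΣy² − (Σy)² = 178752 − 176400 = 2352
r = 1272 / √(6065 × 2352) = 1272 / 3776.8876 ≈ 0.337

0.337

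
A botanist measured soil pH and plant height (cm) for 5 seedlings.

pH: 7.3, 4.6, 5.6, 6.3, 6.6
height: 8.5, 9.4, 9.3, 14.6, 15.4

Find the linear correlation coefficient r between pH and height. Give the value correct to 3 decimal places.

0.238

n = 5, Σx = 30.4, Σy = 57.2, Σx² = 189.06, Σy² = 697.42, Σxy = 350.99
nΣxy − ΣxΣy = 1754.95 − 1738.88 = 16.07
nΣx² − (Σx)² = 945.3 − 924.16 = 21.14; nΣy² − (Σy)² = 3487.1 − 3271.84 = 215.26
r = 16.07 / √(21.14 × 215.26) = 16.07 / 67.4581 ≈ 0.238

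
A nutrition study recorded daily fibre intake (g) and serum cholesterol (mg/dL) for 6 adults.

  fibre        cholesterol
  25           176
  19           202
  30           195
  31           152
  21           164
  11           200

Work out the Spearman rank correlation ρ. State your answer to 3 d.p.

-0.714

Rank fibre: 4, 2, 5, 6, 3, 1
Rank cholesterol: 3, 6, 4, 1, 2, 5
d = rank(fibre) − rank(cholesterol): 1, -4, 1, 5, 1, -4; Σd² = 60
ρ = 1 − 6Σd² / [n(n²−1)] = 1 − 6×60 / (6×35) = 1 − 360/210 ≈ -0.714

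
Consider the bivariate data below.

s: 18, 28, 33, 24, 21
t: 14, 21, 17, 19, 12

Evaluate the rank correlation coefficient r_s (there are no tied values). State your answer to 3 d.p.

Rank s: 1, 4, 5, 3, 2
Rank t: 2, 5, 3, 4, 1
d = rank(s) − rank(t): -1, -1, 2, -1, 1; Σd² = 8
ρ = 1 − 6Σd² / [n(n²−1)] = 1 − 6×8 / (5×24) = 1 − 48/120 ≈ 0.600

0.600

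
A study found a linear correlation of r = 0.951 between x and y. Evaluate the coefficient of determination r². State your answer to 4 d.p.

0.9044

r² = (0.951)² = 0.9044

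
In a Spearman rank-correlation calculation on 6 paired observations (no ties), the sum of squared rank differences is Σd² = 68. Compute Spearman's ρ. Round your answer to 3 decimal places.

ρ = 1 − 6Σd² / [n(n²−1)] = 1 − 6×68 / (6×35)
  = 1 − 408/210 = 1 − 1.9429 ≈ -0.943

-0.943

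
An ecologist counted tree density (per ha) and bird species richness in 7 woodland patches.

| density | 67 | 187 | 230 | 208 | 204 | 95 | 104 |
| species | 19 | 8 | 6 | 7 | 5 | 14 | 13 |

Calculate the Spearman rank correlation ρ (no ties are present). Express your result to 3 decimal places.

Rank density: 1, 4, 7, 6, 5, 2, 3
Rank species: 7, 4, 2, 3, 1, 6, 5
d = rank(density) − rank(species): -6, 0, 5, 3, 4, -4, -2; Σd² = 106
ρ = 1 − 6Σd² / [n(n²−1)] = 1 − 6×106 / (7×48) = 1 − 636/336 ≈ -0.893

-0.893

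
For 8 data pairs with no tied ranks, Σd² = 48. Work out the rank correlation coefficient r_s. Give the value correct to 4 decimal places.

ρ = 1 − 6Σd² / [n(n²−1)] = 1 − 6×48 / (8×63)
  = 1 − 288/504 = 1 − 0.57143 ≈ 0.4286

0.4286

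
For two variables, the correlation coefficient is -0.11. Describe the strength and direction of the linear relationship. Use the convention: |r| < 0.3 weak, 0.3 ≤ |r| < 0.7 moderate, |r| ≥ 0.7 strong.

r = -0.11 < 0 so the relationship is negative.
|r| = 0.11, which falls in the weak range.

weak negative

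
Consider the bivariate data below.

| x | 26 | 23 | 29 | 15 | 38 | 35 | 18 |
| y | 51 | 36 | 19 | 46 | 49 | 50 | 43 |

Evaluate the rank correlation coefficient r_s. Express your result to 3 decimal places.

Rank x: 4, 3, 5, 1, 7, 6, 2
Rank y: 7, 2, 1, 4, 5, 6, 3
d = rank(x) − rank(y): -3, 1, 4, -3, 2, 0, -1; Σd² = 40
ρ = 1 − 6Σd² / [n(n²−1)] = 1 − 6×40 / (7×48) = 1 − 240/336 ≈ 0.286

0.286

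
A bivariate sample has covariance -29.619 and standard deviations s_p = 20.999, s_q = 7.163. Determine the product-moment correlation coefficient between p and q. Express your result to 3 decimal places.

r = Cov(p,q) / (s_p · s_q) = -29.619 / (20.999 × 7.163)
  = -29.619 / 150.4158 ≈ -0.197

-0.197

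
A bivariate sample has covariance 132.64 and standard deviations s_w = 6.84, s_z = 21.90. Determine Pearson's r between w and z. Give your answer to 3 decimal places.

r = Cov(w,z) / (s_w · s_z) = 132.64 / (6.84 × 21.90)
  = 132.64 / 149.7960 ≈ 0.885

0.885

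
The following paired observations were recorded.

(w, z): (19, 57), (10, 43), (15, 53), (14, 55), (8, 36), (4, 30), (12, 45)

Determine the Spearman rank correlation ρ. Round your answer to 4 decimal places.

0.9643

Rank w: 7, 3, 6, 5, 2, 1, 4
Rank z: 7, 3, 5, 6, 2, 1, 4
d = rank(w) − rank(z): 0, 0, 1, -1, 0, 0, 0; Σd² = 2
ρ = 1 − 6Σd² / [n(n²−1)] = 1 − 6×2 / (7×48) = 1 − 12/336 ≈ 0.9643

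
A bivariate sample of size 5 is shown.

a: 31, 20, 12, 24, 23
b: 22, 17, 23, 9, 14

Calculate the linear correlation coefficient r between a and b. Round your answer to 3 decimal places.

-0.213

n = 5, Σa = 110, Σb = 85, Σa² = 2610, Σb² = 1579, Σab = 1836
nΣab − ΣaΣb = 9180 − 9350 = -170
nΣa² − (Σa)² = 13050 − 12100 = 950; nΣb² − (Σb)² = 7895 − 7225 = 670
r = -170 / √(950 × 670) = -170 / 797.8095 ≈ -0.213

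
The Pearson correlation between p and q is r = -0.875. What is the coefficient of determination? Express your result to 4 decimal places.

0.7656

r² = (-0.875)² = 0.7656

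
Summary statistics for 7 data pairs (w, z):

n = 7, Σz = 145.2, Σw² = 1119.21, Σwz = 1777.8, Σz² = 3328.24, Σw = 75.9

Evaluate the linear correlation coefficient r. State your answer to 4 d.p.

0.6645

r = (nΣwz − ΣwΣz) / √[(nΣw² − (Σw)²)(nΣz² − (Σz)²)]
Numerator: 7×1777.8 − 75.9×145.2 = 1423.92
Denominator: √[(7834.47 − 5760.81)(23297.68 − 21083.04)] = √[2073.66 × 2214.64] = 2142.9910
r = 1423.92 / 2142.9910 ≈ 0.6645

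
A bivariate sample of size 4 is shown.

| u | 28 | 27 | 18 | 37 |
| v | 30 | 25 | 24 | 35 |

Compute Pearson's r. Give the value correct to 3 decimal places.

0.906

n = 4, Σu = 110, Σv = 114, Σu² = 3206, Σv² = 3326, Σuv = 3242
nΣuv − ΣuΣv = 12968 − 12540 = 428
nΣu² − (Σu)² = 12824 − 12100 = 724; nΣv² − (Σv)² = 13304 − 12996 = 308
r = 428 / √(724 × 308) = 428 / 472.2203 ≈ 0.906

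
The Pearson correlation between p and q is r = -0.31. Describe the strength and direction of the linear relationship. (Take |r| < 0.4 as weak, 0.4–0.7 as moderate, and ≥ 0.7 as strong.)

r = -0.31 < 0 so the relationship is negative.
|r| = 0.31, which falls in the weak range.

weak negative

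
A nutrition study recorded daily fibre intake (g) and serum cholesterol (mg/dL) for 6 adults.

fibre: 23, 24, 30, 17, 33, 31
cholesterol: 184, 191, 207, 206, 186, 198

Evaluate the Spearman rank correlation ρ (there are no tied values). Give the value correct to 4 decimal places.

-0.0857

Rank fibre: 2, 3, 4, 1, 6, 5
Rank cholesterol: 1, 3, 6, 5, 2, 4
d = rank(fibre) − rank(cholesterol): 1, 0, -2, -4, 4, 1; Σd² = 38
ρ = 1 − 6Σd² / [n(n²−1)] = 1 − 6×38 / (6×35) = 1 − 228/210 ≈ -0.0857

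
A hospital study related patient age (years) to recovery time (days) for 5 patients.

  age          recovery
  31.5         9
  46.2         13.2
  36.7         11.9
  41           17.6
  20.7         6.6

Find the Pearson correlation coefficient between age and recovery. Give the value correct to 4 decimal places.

n = 5, Σx = 176.1, Σy = 58.3, Σx² = 6583.07, Σy² = 750.17, Σxy = 2188.29
nΣxy − ΣxΣy = 10941.45 − 10266.63 = 674.82
nΣx² − (Σx)² = 32915.35 − 31011.21 = 1904.14; nΣy² − (Σy)² = 3750.85 − 3398.89 = 351.96
r = 674.82 / √(1904.14 × 351.96) = 674.82 / 818.6459 ≈ 0.8243

0.8243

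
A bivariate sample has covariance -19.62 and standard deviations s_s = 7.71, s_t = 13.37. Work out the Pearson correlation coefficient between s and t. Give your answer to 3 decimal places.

-0.190

r = Cov(s,t) / (s_s · s_t) = -19.62 / (7.71 × 13.37)
  = -19.62 / 103.0827 ≈ -0.190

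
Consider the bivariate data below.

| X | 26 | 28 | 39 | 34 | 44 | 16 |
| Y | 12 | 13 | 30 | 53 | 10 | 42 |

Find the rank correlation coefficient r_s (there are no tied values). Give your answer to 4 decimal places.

Rank X: 2, 3, 5, 4, 6, 1
Rank Y: 2, 3, 4, 6, 1, 5
d = rank(X) − rank(Y): 0, 0, 1, -2, 5, -4; Σd² = 46
ρ = 1 − 6Σd² / [n(n²−1)] = 1 − 6×46 / (6×35) = 1 − 276/210 ≈ -0.3143

-0.3143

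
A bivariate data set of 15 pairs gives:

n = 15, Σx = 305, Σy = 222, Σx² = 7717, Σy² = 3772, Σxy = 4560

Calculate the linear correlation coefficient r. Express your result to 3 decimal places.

r = (nΣxy − ΣxΣy) / √[(nΣx² − (Σx)²)(nΣy² − (Σy)²)]
Numerator: 15×4560 − 305×222 = 690
Denominator: √[(115755 − 93025)(56580 − 49284)] = √[22730 × 7296] = 12877.8135
r = 690 / 12877.8135 ≈ 0.054

0.054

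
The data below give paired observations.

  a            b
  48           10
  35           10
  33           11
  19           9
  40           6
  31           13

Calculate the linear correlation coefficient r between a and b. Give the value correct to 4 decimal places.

-0.1667

n = 6, Σa = 206, Σb = 59, Σa² = 7540, Σb² = 607, Σab = 2007
nΣab − ΣaΣb = 12042 − 12154 = -112
nΣa² − (Σa)² = 45240 − 42436 = 2804; nΣb² − (Σb)² = 3642 − 3481 = 161
r = -112 / √(2804 × 161) = -112 / 671.8958 ≈ -0.1667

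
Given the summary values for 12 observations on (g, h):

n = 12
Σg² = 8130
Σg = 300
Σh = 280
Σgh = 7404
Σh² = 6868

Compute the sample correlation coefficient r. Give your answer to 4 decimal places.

0.8798

r = (nΣgh − ΣgΣh) / √[(nΣg² − (Σg)²)(nΣh² − (Σh)²)]
Numerator: 12×7404 − 300×280 = 4848
Denominator: √[(97560 − 90000)(82416 − 78400)] = √[7560 × 4016] = 5510.0780
r = 4848 / 5510.0780 ≈ 0.8798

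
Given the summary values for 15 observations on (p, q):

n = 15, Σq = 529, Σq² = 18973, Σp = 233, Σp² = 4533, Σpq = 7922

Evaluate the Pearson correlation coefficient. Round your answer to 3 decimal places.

-0.548

r = (nΣpq − ΣpΣq) / √[(nΣp² − (Σp)²)(nΣq² − (Σq)²)]
Numerator: 15×7922 − 233×529 = -4427
Denominator: √[(67995 − 54289)(284595 − 279841)] = √[13706 × 4754] = 8072.0706
r = -4427 / 8072.0706 ≈ -0.548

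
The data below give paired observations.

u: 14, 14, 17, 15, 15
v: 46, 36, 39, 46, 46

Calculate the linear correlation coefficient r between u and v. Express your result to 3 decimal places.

-0.171

n = 5, Σu = 75, Σv = 213, Σu² = 1131, Σv² = 9165, Σuv = 3191
nΣuv − ΣuΣv = 15955 − 15975 = -20
nΣu² − (Σu)² = 5655 − 5625 = 30; nΣv² − (Σv)² = 45825 − 45369 = 456
r = -20 / √(30 × 456) = -20 / 116.9615 ≈ -0.171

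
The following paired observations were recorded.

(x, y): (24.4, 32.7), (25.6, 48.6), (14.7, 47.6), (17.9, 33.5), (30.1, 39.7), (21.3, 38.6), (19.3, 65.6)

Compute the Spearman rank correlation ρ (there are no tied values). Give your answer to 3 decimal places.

Rank x: 5, 6, 1, 2, 7, 4, 3
Rank y: 1, 6, 5, 2, 4, 3, 7
d = rank(x) − rank(y): 4, 0, -4, 0, 3, 1, -4; Σd² = 58
ρ = 1 − 6Σd² / [n(n²−1)] = 1 − 6×58 / (7×48) = 1 − 348/336 ≈ -0.036

-0.036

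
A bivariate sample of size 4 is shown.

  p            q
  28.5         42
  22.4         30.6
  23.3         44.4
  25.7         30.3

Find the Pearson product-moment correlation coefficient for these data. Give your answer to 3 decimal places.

n = 4, Σp = 99.9, Σq = 147.3, Σp² = 2517.39, Σq² = 5589.81, Σpq = 3695.67
nΣpq − ΣpΣq = 14782.68 − 14715.27 = 67.41
nΣp² − (Σp)² = 10069.56 − 9980.01 = 89.55; nΣq² − (Σq)² = 22359.24 − 21697.29 = 661.95
r = 67.41 / √(89.55 × 661.95) = 67.41 / 243.4700 ≈ 0.277

0.277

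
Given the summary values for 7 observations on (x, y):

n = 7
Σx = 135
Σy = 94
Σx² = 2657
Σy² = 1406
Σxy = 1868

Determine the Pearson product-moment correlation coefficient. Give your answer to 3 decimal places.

r = (nΣxy − ΣxΣy) / √[(nΣx² − (Σx)²)(nΣy² − (Σy)²)]
Numerator: 7×1868 − 135×94 = 386
Denominator: √[(18599 − 18225)(9842 − 8836)] = √[374 × 1006] = 613.3873
r = 386 / 613.3873 ≈ 0.629

0.629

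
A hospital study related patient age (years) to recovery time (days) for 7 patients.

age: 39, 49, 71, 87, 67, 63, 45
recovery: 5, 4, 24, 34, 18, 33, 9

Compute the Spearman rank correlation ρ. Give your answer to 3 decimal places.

0.786

Rank age: 1, 3, 6, 7, 5, 4, 2
Rank recovery: 2, 1, 5, 7, 4, 6, 3
d = rank(age) − rank(recovery): -1, 2, 1, 0, 1, -2, -1; Σd² = 12
ρ = 1 − 6Σd² / [n(n²−1)] = 1 − 6×12 / (7×48) = 1 − 72/336 ≈ 0.786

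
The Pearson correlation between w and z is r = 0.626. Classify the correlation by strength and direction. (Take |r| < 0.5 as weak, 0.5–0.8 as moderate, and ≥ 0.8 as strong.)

moderate positive

r = 0.626 > 0 so the relationship is positive.
|r| = 0.626, which falls in the moderate range.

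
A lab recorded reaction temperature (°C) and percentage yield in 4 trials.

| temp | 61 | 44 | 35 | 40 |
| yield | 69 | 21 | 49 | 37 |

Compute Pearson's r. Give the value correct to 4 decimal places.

n = 4, Σx = 180, Σy = 176, Σx² = 8482, Σy² = 8972, Σxy = 8328
nΣxy − ΣxΣy = 33312 − 31680 = 1632
nΣx² − (Σx)² = 33928 − 32400 = 1528; nΣy² − (Σy)² = 35888 − 30976 = 4912
r = 1632 / √(1528 × 4912) = 1632 / 2739.6233 ≈ 0.5957

0.5957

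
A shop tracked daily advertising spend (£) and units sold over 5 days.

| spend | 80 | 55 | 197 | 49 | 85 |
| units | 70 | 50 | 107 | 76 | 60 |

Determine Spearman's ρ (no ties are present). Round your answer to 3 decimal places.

0.300

Rank spend: 3, 2, 5, 1, 4
Rank units: 3, 1, 5, 4, 2
d = rank(spend) − rank(units): 0, 1, 0, -3, 2; Σd² = 14
ρ = 1 − 6Σd² / [n(n²−1)] = 1 − 6×14 / (5×24) = 1 − 84/120 ≈ 0.300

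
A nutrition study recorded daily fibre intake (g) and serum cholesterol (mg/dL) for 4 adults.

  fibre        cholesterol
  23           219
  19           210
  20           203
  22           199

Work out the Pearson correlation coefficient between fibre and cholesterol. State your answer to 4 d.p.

n = 4, Σx = 84, Σy = 831, Σx² = 1774, Σy² = 172871, Σxy = 17465
nΣxy − ΣxΣy = 69860 − 69804 = 56
nΣx² − (Σx)² = 7096 − 7056 = 40; nΣy² − (Σy)² = 691484 − 690561 = 923
r = 56 / √(40 × 923) = 56 / 192.1458 ≈ 0.2914

0.2914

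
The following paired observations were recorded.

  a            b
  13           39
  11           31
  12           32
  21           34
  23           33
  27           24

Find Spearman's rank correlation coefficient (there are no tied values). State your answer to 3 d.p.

Rank a: 3, 1, 2, 4, 5, 6
Rank b: 6, 2, 3, 5, 4, 1
d = rank(a) − rank(b): -3, -1, -1, -1, 1, 5; Σd² = 38
ρ = 1 − 6Σd² / [n(n²−1)] = 1 − 6×38 / (6×35) = 1 − 228/210 ≈ -0.086

-0.086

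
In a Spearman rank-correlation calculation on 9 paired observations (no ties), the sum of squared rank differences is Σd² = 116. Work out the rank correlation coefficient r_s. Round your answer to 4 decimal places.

ρ = 1 − 6Σd² / [n(n²−1)] = 1 − 6×116 / (9×80)
  = 1 − 696/720 = 1 − 0.96667 ≈ 0.0333

0.0333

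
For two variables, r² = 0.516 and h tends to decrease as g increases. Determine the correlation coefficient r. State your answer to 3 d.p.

-0.718

|r| = √0.516 = 0.718
The association is negative, so r = −0.718.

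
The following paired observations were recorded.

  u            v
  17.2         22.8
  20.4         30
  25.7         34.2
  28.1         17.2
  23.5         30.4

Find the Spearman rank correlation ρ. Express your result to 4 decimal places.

0.0000

Rank u: 1, 2, 4, 5, 3
Rank v: 2, 3, 5, 1, 4
d = rank(u) − rank(v): -1, -1, -1, 4, -1; Σd² = 20
ρ = 1 − 6Σd² / [n(n²−1)] = 1 − 6×20 / (5×24) = 1 − 120/120 ≈ 0.0000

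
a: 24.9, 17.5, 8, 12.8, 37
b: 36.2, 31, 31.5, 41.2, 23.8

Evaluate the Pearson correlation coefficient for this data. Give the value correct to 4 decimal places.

n = 5, Σa = 100.2, Σb = 163.7, Σa² = 2523.1, Σb² = 5527.57, Σab = 3103.84
nΣab − ΣaΣb = 15519.2 − 16402.74 = -883.54
nΣa² − (Σa)² = 12615.5 − 10040.04 = 2575.46; nΣb² − (Σb)² = 27637.85 − 26797.69 = 840.16
r = -883.54 / √(2575.46 × 840.16) = -883.54 / 1470.9855 ≈ -0.6006

-0.6006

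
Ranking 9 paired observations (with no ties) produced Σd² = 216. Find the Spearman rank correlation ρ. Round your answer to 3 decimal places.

ρ = 1 − 6Σd² / [n(n²−1)] = 1 − 6×216 / (9×80)
  = 1 − 1296/720 = 1 − 1.8000 ≈ -0.800

-0.800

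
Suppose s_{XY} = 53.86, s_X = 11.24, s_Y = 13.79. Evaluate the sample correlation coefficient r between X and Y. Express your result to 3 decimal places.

0.347

r = Cov(X,Y) / (s_X · s_Y) = 53.86 / (11.24 × 13.79)
  = 53.86 / 154.9996 ≈ 0.347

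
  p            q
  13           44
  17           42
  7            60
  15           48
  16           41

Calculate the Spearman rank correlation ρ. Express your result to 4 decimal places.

Rank p: 2, 5, 1, 3, 4
Rank q: 3, 2, 5, 4, 1
d = rank(p) − rank(q): -1, 3, -4, -1, 3; Σd² = 36
ρ = 1 − 6Σd² / [n(n²−1)] = 1 − 6×36 / (5×24) = 1 − 216/120 ≈ -0.8000

-0.8000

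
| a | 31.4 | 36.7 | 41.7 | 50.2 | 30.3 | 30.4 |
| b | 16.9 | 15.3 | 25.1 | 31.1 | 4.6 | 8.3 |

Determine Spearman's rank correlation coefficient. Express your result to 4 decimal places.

Rank a: 3, 4, 5, 6, 1, 2
Rank b: 4, 3, 5, 6, 1, 2
d = rank(a) − rank(b): -1, 1, 0, 0, 0, 0; Σd² = 2
ρ = 1 − 6Σd² / [n(n²−1)] = 1 − 6×2 / (6×35) = 1 − 12/210 ≈ 0.9429

0.9429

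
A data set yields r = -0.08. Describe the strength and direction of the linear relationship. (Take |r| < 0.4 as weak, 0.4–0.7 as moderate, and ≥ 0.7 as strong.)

weak negative

r = -0.08 < 0 so the relationship is negative.
|r| = 0.08, which falls in the weak range.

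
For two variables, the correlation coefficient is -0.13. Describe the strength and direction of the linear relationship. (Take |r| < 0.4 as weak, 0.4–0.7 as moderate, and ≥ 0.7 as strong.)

weak negative

r = -0.13 < 0 so the relationship is negative.
|r| = 0.13, which falls in the weak range.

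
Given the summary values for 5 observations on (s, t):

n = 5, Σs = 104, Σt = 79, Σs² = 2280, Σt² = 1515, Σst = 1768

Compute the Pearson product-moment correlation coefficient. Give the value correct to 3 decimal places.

r = (nΣst − ΣsΣt) / √[(nΣs² − (Σs)²)(nΣt² − (Σt)²)]
Numerator: 5×1768 − 104×79 = 624
Denominator: √[(11400 − 10816)(7575 − 6241)] = √[584 × 1334] = 882.6415
r = 624 / 882.6415 ≈ 0.707

0.707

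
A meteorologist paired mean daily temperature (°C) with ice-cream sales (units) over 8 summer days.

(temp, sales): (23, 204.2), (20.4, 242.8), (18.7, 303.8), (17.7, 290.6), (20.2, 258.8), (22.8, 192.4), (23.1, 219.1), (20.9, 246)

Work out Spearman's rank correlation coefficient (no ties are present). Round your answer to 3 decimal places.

-0.857

Rank temp: 7, 4, 2, 1, 3, 6, 8, 5
Rank sales: 2, 4, 8, 7, 6, 1, 3, 5
d = rank(temp) − rank(sales): 5, 0, -6, -6, -3, 5, 5, 0; Σd² = 156
ρ = 1 − 6Σd² / [n(n²−1)] = 1 − 6×156 / (8×63) = 1 − 936/504 ≈ -0.857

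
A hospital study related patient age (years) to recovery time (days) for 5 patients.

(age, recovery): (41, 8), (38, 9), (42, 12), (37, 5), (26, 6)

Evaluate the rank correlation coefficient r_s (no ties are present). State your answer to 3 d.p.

Rank age: 4, 3, 5, 2, 1
Rank recovery: 3, 4, 5, 1, 2
d = rank(age) − rank(recovery): 1, -1, 0, 1, -1; Σd² = 4
ρ = 1 − 6Σd² / [n(n²−1)] = 1 − 6×4 / (5×24) = 1 − 24/120 ≈ 0.800

0.800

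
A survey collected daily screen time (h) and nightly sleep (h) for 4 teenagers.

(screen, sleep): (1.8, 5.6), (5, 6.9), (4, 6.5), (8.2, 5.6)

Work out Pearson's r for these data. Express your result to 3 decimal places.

-0.067

n = 4, Σx = 19, Σy = 24.6, Σx² = 111.48, Σy² = 152.58, Σxy = 116.5
nΣxy − ΣxΣy = 466 − 467.4 = -1.4
nΣx² − (Σx)² = 445.92 − 361 = 84.92; nΣy² − (Σy)² = 610.32 − 605.16 = 5.16
r = -1.4 / √(84.92 × 5.16) = -1.4 / 20.9329 ≈ -0.067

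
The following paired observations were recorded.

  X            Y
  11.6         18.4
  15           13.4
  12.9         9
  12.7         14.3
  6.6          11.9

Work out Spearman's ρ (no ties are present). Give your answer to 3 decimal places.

Rank X: 2, 5, 4, 3, 1
Rank Y: 5, 3, 1, 4, 2
d = rank(X) − rank(Y): -3, 2, 3, -1, -1; Σd² = 24
ρ = 1 − 6Σd² / [n(n²−1)] = 1 − 6×24 / (5×24) = 1 − 144/120 ≈ -0.200

-0.200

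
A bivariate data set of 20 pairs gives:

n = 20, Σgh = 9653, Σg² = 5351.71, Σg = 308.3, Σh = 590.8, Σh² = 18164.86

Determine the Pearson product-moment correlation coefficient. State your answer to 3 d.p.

r = (nΣgh − ΣgΣh) / √[(nΣg² − (Σg)²)(nΣh² − (Σh)²)]
Numerator: 20×9653 − 308.3×590.8 = 10916.36
Denominator: √[(107034.2 − 95048.89)(363297.2 − 349044.64)] = √[11985.31 × 14252.56] = 13069.8642
r = 10916.36 / 13069.8642 ≈ 0.835

0.835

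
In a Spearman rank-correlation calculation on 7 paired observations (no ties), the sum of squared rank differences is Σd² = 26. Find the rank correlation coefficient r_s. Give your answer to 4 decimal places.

0.5357

ρ = 1 − 6Σd² / [n(n²−1)] = 1 − 6×26 / (7×48)
  = 1 − 156/336 = 1 − 0.46429 ≈ 0.5357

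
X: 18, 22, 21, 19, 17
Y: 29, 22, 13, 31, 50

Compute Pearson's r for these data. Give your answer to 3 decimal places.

n = 5, ΣX = 97, ΣY = 145, ΣX² = 1899, ΣY² = 4955, ΣXY = 2718
nΣXY − ΣXΣY = 13590 − 14065 = -475
nΣX² − (ΣX)² = 9495 − 9409 = 86; nΣY² − (ΣY)² = 24775 − 21025 = 3750
r = -475 / √(86 × 3750) = -475 / 567.8908 ≈ -0.836

-0.836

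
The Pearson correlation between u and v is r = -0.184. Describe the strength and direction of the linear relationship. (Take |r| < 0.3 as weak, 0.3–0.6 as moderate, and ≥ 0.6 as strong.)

r = -0.184 < 0 so the relationship is negative.
|r| = 0.184, which falls in the weak range.

weak negative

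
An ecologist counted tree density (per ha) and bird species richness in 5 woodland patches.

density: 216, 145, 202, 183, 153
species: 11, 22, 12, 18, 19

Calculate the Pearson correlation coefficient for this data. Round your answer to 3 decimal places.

-0.956

n = 5, Σx = 899, Σy = 82, Σx² = 165383, Σy² = 1434, Σxy = 14191
nΣxy − ΣxΣy = 70955 − 73718 = -2763
nΣx² − (Σx)² = 826915 − 808201 = 18714; nΣy² − (Σy)² = 7170 − 6724 = 446
r = -2763 / √(18714 × 446) = -2763 / 2889.0213 ≈ -0.956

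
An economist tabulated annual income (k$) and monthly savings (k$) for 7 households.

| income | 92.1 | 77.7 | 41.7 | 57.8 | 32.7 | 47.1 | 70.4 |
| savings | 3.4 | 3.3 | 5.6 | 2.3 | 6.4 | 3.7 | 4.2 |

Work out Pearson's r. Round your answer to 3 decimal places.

-0.646

n = 7, Σx = 419.5, Σy = 28.9, Σx² = 27843.29, Σy² = 131.39, Σxy = 1615.24
nΣxy − ΣxΣy = 11306.68 − 12123.55 = -816.87
nΣx² − (Σx)² = 194903.03 − 175980.25 = 18922.78; nΣy² − (Σy)² = 919.73 − 835.21 = 84.52
r = -816.87 / √(18922.78 × 84.52) = -816.87 / 1264.6554 ≈ -0.646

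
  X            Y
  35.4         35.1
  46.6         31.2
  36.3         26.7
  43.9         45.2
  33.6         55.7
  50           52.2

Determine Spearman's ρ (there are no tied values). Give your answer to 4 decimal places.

Rank X: 2, 5, 3, 4, 1, 6
Rank Y: 3, 2, 1, 4, 6, 5
d = rank(X) − rank(Y): -1, 3, 2, 0, -5, 1; Σd² = 40
ρ = 1 − 6Σd² / [n(n²−1)] = 1 − 6×40 / (6×35) = 1 − 240/210 ≈ -0.1429

-0.1429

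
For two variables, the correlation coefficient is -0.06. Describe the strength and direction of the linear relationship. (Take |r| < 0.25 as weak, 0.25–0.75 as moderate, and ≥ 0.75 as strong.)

r = -0.06 < 0 so the relationship is negative.
|r| = 0.06, which falls in the weak range.

weak negative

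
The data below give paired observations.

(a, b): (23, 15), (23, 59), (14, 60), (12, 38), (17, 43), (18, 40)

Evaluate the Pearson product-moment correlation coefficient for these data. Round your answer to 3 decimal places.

-0.263

n = 6, Σa = 107, Σb = 255, Σa² = 2011, Σb² = 12199, Σab = 4449
nΣab − ΣaΣb = 26694 − 27285 = -591
nΣa² − (Σa)² = 12066 − 11449 = 617; nΣb² − (Σb)² = 73194 − 65025 = 8169
r = -591 / √(617 × 8169) = -591 / 2245.0552 ≈ -0.263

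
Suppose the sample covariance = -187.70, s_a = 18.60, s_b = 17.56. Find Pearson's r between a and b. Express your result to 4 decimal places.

-0.5747

r = Cov(a,b) / (s_a · s_b) = -187.70 / (18.60 × 17.56)
  = -187.70 / 326.6160 ≈ -0.5747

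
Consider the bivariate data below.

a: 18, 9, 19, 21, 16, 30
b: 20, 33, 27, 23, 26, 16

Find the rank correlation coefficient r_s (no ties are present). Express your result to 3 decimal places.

-0.714

Rank a: 3, 1, 4, 5, 2, 6
Rank b: 2, 6, 5, 3, 4, 1
d = rank(a) − rank(b): 1, -5, -1, 2, -2, 5; Σd² = 60
ρ = 1 − 6Σd² / [n(n²−1)] = 1 − 6×60 / (6×35) = 1 − 360/210 ≈ -0.714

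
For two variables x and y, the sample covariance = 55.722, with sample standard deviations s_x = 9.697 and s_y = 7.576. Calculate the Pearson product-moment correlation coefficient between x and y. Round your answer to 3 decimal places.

r = Cov(x,y) / (s_x · s_y) = 55.722 / (9.697 × 7.576)
  = 55.722 / 73.4645 ≈ 0.758

0.758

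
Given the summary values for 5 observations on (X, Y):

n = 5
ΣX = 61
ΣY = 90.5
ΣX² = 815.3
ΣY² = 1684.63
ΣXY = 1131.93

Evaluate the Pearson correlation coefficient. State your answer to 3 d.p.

r = (nΣXY − ΣXΣY) / √[(nΣX² − (ΣX)²)(nΣY² − (ΣY)²)]
Numerator: 5×1131.93 − 61×90.5 = 139.15
Denominator: √[(4076.5 − 3721)(8423.15 − 8190.25)] = √[355.5 × 232.9] = 287.7429
r = 139.15 / 287.7429 ≈ 0.484

0.484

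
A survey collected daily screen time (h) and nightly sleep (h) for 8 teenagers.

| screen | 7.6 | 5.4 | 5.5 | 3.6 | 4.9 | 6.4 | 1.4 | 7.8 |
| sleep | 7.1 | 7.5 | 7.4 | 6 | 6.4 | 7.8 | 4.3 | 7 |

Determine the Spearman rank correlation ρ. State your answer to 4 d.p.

0.5952

Rank screen: 7, 4, 5, 2, 3, 6, 1, 8
Rank sleep: 5, 7, 6, 2, 3, 8, 1, 4
d = rank(screen) − rank(sleep): 2, -3, -1, 0, 0, -2, 0, 4; Σd² = 34
ρ = 1 − 6Σd² / [n(n²−1)] = 1 − 6×34 / (8×63) = 1 − 204/504 ≈ 0.5952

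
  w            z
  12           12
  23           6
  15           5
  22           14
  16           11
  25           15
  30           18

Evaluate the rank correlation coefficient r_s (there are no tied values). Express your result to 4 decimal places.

0.6429

Rank w: 1, 5, 2, 4, 3, 6, 7
Rank z: 4, 2, 1, 5, 3, 6, 7
d = rank(w) − rank(z): -3, 3, 1, -1, 0, 0, 0; Σd² = 20
ρ = 1 − 6Σd² / [n(n²−1)] = 1 − 6×20 / (7×48) = 1 − 120/336 ≈ 0.6429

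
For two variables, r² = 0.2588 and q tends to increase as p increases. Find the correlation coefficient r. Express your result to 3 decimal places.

0.509

|r| = √0.2588 = 0.509
The association is positive, so r = 0.509.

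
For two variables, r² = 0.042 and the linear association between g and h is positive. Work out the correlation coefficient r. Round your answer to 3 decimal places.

|r| = √0.042 = 0.205
The association is positive, so r = 0.205.

0.205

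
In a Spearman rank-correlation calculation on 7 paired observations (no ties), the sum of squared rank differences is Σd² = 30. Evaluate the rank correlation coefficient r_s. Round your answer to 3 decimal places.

0.464

ρ = 1 − 6Σd² / [n(n²−1)] = 1 − 6×30 / (7×48)
  = 1 − 180/336 = 1 − 0.5357 ≈ 0.464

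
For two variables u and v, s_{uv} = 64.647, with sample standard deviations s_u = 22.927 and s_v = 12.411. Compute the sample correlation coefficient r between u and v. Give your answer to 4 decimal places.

0.2272

r = Cov(u,v) / (s_u · s_v) = 64.647 / (22.927 × 12.411)
  = 64.647 / 284.5470 ≈ 0.2272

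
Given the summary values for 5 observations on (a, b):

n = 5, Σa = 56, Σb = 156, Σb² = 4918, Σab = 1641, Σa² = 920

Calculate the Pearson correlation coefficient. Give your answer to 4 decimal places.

r = (nΣab − ΣaΣb) / √[(nΣa² − (Σa)²)(nΣb² − (Σb)²)]
Numerator: 5×1641 − 56×156 = -531
Denominator: √[(4600 − 3136)(24590 − 24336)] = √[1464 × 254] = 609.8000
r = -531 / 609.8000 ≈ -0.8708

-0.8708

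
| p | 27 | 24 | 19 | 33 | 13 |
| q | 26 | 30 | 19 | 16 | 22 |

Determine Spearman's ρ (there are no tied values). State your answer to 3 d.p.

Rank p: 4, 3, 2, 5, 1
Rank q: 4, 5, 2, 1, 3
d = rank(p) − rank(q): 0, -2, 0, 4, -2; Σd² = 24
ρ = 1 − 6Σd² / [n(n²−1)] = 1 − 6×24 / (5×24) = 1 − 144/120 ≈ -0.200

-0.200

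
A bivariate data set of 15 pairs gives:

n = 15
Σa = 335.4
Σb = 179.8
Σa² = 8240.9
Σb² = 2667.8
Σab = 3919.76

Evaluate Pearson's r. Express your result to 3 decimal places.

r = (nΣab − ΣaΣb) / √[(nΣa² − (Σa)²)(nΣb² − (Σb)²)]
Numerator: 15×3919.76 − 335.4×179.8 = -1508.52
Denominator: √[(123613.5 − 112493.16)(40017 − 32328.04)] = √[11120.34 × 7688.96] = 9246.8292
r = -1508.52 / 9246.8292 ≈ -0.163

-0.163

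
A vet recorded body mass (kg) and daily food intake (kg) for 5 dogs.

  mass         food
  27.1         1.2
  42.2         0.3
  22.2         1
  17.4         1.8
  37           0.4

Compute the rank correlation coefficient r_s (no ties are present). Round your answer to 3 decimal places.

Rank mass: 3, 5, 2, 1, 4
Rank food: 4, 1, 3, 5, 2
d = rank(mass) − rank(food): -1, 4, -1, -4, 2; Σd² = 38
ρ = 1 − 6Σd² / [n(n²−1)] = 1 − 6×38 / (5×24) = 1 − 228/120 ≈ -0.900

-0.900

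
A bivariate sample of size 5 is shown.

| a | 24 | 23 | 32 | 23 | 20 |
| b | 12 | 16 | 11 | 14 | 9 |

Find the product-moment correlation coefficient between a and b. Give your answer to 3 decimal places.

n = 5, Σa = 122, Σb = 62, Σa² = 3058, Σb² = 798, Σab = 1510
nΣab − ΣaΣb = 7550 − 7564 = -14
nΣa² − (Σa)² = 15290 − 14884 = 406; nΣb² − (Σb)² = 3990 − 3844 = 146
r = -14 / √(406 × 146) = -14 / 243.4666 ≈ -0.058

-0.058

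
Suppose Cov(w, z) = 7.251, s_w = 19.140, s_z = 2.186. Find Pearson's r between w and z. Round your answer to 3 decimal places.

r = Cov(w,z) / (s_w · s_z) = 7.251 / (19.140 × 2.186)
  = 7.251 / 41.8400 ≈ 0.173

0.173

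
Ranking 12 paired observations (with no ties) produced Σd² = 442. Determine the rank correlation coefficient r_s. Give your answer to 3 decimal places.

ρ = 1 − 6Σd² / [n(n²−1)] = 1 − 6×442 / (12×143)
  = 1 − 2652/1716 = 1 − 1.5455 ≈ -0.545

-0.545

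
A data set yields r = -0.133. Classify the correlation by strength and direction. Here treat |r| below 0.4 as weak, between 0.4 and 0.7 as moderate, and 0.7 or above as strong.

weak negative

r = -0.133 < 0 so the relationship is negative.
|r| = 0.133, which falls in the weak range.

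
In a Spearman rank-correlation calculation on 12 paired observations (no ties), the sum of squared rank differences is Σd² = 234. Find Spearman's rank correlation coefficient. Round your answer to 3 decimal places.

0.182

ρ = 1 − 6Σd² / [n(n²−1)] = 1 − 6×234 / (12×143)
  = 1 − 1404/1716 = 1 − 0.8182 ≈ 0.182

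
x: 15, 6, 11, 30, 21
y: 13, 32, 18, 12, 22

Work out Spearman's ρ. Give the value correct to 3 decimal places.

-0.700

Rank x: 3, 1, 2, 5, 4
Rank y: 2, 5, 3, 1, 4
d = rank(x) − rank(y): 1, -4, -1, 4, 0; Σd² = 34
ρ = 1 − 6Σd² / [n(n²−1)] = 1 − 6×34 / (5×24) = 1 − 204/120 ≈ -0.700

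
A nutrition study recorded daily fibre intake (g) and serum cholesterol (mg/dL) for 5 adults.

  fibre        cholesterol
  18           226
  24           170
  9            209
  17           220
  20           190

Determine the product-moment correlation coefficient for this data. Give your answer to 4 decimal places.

n = 5, Σx = 88, Σy = 1015, Σx² = 1670, Σy² = 208157, Σxy = 17569
nΣxy − ΣxΣy = 87845 − 89320 = -1475
nΣx² − (Σx)² = 8350 − 7744 = 606; nΣy² − (Σy)² = 1040785 − 1030225 = 10560
r = -1475 / √(606 × 10560) = -1475 / 2529.6956 ≈ -0.5831

-0.5831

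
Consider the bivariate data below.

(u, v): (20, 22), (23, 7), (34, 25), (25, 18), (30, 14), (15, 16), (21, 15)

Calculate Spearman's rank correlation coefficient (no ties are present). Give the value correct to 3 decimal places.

0.107

Rank u: 2, 4, 7, 5, 6, 1, 3
Rank v: 6, 1, 7, 5, 2, 4, 3
d = rank(u) − rank(v): -4, 3, 0, 0, 4, -3, 0; Σd² = 50
ρ = 1 − 6Σd² / [n(n²−1)] = 1 − 6×50 / (7×48) = 1 − 300/336 ≈ 0.107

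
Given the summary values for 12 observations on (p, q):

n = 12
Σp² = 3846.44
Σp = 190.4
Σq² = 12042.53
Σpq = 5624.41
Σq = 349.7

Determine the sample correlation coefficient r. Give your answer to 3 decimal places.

0.061

r = (nΣpq − ΣpΣq) / √[(nΣp² − (Σp)²)(nΣq² − (Σq)²)]
Numerator: 12×5624.41 − 190.4×349.7 = 910.04
Denominator: √[(46157.28 − 36252.16)(144510.36 − 122290.09)] = √[9905.12 × 22220.27] = 14835.5802
r = 910.04 / 14835.5802 ≈ 0.061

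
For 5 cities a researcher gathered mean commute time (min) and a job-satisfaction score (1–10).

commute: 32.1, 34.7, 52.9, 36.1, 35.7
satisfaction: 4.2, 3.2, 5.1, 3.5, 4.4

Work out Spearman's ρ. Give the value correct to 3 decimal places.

0.500

Rank commute: 1, 2, 5, 4, 3
Rank satisfaction: 3, 1, 5, 2, 4
d = rank(commute) − rank(satisfaction): -2, 1, 0, 2, -1; Σd² = 10
ρ = 1 − 6Σd² / [n(n²−1)] = 1 − 6×10 / (5×24) = 1 − 60/120 ≈ 0.500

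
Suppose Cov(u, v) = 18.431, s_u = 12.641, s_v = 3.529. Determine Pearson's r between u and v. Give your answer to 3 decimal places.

r = Cov(u,v) / (s_u · s_v) = 18.431 / (12.641 × 3.529)
  = 18.431 / 44.6101 ≈ 0.413

0.413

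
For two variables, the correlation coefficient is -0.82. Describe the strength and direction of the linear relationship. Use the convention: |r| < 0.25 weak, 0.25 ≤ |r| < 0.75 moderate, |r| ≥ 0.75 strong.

r = -0.82 < 0 so the relationship is negative.
|r| = 0.82, which falls in the strong range.

strong negative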